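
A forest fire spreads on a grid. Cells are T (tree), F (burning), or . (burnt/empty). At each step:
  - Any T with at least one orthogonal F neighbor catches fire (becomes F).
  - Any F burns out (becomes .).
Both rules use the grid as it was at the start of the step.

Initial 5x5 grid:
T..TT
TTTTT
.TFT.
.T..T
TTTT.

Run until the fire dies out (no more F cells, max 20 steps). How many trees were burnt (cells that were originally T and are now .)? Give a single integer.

Answer: 15

Derivation:
Step 1: +3 fires, +1 burnt (F count now 3)
Step 2: +3 fires, +3 burnt (F count now 3)
Step 3: +4 fires, +3 burnt (F count now 4)
Step 4: +4 fires, +4 burnt (F count now 4)
Step 5: +1 fires, +4 burnt (F count now 1)
Step 6: +0 fires, +1 burnt (F count now 0)
Fire out after step 6
Initially T: 16, now '.': 24
Total burnt (originally-T cells now '.'): 15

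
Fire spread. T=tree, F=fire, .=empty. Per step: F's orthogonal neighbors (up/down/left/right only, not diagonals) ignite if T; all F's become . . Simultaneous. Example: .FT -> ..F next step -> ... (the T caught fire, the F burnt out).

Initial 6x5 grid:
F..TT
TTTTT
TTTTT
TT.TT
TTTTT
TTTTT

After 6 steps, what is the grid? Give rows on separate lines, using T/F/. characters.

Step 1: 1 trees catch fire, 1 burn out
  ...TT
  FTTTT
  TTTTT
  TT.TT
  TTTTT
  TTTTT
Step 2: 2 trees catch fire, 1 burn out
  ...TT
  .FTTT
  FTTTT
  TT.TT
  TTTTT
  TTTTT
Step 3: 3 trees catch fire, 2 burn out
  ...TT
  ..FTT
  .FTTT
  FT.TT
  TTTTT
  TTTTT
Step 4: 4 trees catch fire, 3 burn out
  ...TT
  ...FT
  ..FTT
  .F.TT
  FTTTT
  TTTTT
Step 5: 5 trees catch fire, 4 burn out
  ...FT
  ....F
  ...FT
  ...TT
  .FTTT
  FTTTT
Step 6: 5 trees catch fire, 5 burn out
  ....F
  .....
  ....F
  ...FT
  ..FTT
  .FTTT

....F
.....
....F
...FT
..FTT
.FTTT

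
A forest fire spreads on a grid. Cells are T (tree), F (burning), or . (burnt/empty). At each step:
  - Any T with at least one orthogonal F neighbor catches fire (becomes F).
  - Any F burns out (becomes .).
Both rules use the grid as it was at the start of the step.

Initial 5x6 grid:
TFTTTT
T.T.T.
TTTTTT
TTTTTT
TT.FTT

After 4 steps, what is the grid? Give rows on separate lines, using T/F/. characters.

Step 1: 4 trees catch fire, 2 burn out
  F.FTTT
  T.T.T.
  TTTTTT
  TTTFTT
  TT..FT
Step 2: 7 trees catch fire, 4 burn out
  ...FTT
  F.F.T.
  TTTFTT
  TTF.FT
  TT...F
Step 3: 6 trees catch fire, 7 burn out
  ....FT
  ....T.
  FTF.FT
  TF...F
  TT....
Step 4: 6 trees catch fire, 6 burn out
  .....F
  ....F.
  .F...F
  F.....
  TF....

.....F
....F.
.F...F
F.....
TF....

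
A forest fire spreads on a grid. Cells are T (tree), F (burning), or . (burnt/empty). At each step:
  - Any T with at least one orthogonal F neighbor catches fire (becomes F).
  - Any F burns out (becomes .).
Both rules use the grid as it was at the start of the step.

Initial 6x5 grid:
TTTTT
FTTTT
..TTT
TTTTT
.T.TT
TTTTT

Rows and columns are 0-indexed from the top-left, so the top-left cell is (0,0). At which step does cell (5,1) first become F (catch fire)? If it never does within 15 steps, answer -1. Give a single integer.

Step 1: cell (5,1)='T' (+2 fires, +1 burnt)
Step 2: cell (5,1)='T' (+2 fires, +2 burnt)
Step 3: cell (5,1)='T' (+3 fires, +2 burnt)
Step 4: cell (5,1)='T' (+4 fires, +3 burnt)
Step 5: cell (5,1)='T' (+4 fires, +4 burnt)
Step 6: cell (5,1)='T' (+4 fires, +4 burnt)
Step 7: cell (5,1)='F' (+3 fires, +4 burnt)
  -> target ignites at step 7
Step 8: cell (5,1)='.' (+3 fires, +3 burnt)
Step 9: cell (5,1)='.' (+0 fires, +3 burnt)
  fire out at step 9

7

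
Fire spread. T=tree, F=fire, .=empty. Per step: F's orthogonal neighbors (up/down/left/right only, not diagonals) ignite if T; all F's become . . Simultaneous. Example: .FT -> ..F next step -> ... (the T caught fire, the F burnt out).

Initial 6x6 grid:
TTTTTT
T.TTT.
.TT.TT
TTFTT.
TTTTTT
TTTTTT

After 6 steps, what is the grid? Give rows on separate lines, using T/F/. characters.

Step 1: 4 trees catch fire, 1 burn out
  TTTTTT
  T.TTT.
  .TF.TT
  TF.FT.
  TTFTTT
  TTTTTT
Step 2: 7 trees catch fire, 4 burn out
  TTTTTT
  T.FTT.
  .F..TT
  F...F.
  TF.FTT
  TTFTTT
Step 3: 7 trees catch fire, 7 burn out
  TTFTTT
  T..FT.
  ....FT
  ......
  F...FT
  TF.FTT
Step 4: 7 trees catch fire, 7 burn out
  TF.FTT
  T...F.
  .....F
  ......
  .....F
  F...FT
Step 5: 3 trees catch fire, 7 burn out
  F...FT
  T.....
  ......
  ......
  ......
  .....F
Step 6: 2 trees catch fire, 3 burn out
  .....F
  F.....
  ......
  ......
  ......
  ......

.....F
F.....
......
......
......
......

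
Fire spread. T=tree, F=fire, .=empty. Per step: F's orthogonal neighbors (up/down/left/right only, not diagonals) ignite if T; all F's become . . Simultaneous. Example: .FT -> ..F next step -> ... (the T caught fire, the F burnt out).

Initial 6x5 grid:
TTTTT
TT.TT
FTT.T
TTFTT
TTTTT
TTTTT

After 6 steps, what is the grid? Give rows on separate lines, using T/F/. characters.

Step 1: 7 trees catch fire, 2 burn out
  TTTTT
  FT.TT
  .FF.T
  FF.FT
  TTFTT
  TTTTT
Step 2: 7 trees catch fire, 7 burn out
  FTTTT
  .F.TT
  ....T
  ....F
  FF.FT
  TTFTT
Step 3: 6 trees catch fire, 7 burn out
  .FTTT
  ...TT
  ....F
  .....
  ....F
  FF.FT
Step 4: 3 trees catch fire, 6 burn out
  ..FTT
  ...TF
  .....
  .....
  .....
  ....F
Step 5: 3 trees catch fire, 3 burn out
  ...FF
  ...F.
  .....
  .....
  .....
  .....
Step 6: 0 trees catch fire, 3 burn out
  .....
  .....
  .....
  .....
  .....
  .....

.....
.....
.....
.....
.....
.....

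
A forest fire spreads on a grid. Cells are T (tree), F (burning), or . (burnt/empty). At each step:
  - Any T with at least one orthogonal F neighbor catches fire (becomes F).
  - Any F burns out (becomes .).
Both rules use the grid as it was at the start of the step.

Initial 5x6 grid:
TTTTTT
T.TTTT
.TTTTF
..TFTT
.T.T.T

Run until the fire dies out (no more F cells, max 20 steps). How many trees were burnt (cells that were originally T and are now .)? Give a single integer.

Step 1: +7 fires, +2 burnt (F count now 7)
Step 2: +5 fires, +7 burnt (F count now 5)
Step 3: +4 fires, +5 burnt (F count now 4)
Step 4: +1 fires, +4 burnt (F count now 1)
Step 5: +1 fires, +1 burnt (F count now 1)
Step 6: +1 fires, +1 burnt (F count now 1)
Step 7: +1 fires, +1 burnt (F count now 1)
Step 8: +0 fires, +1 burnt (F count now 0)
Fire out after step 8
Initially T: 21, now '.': 29
Total burnt (originally-T cells now '.'): 20

Answer: 20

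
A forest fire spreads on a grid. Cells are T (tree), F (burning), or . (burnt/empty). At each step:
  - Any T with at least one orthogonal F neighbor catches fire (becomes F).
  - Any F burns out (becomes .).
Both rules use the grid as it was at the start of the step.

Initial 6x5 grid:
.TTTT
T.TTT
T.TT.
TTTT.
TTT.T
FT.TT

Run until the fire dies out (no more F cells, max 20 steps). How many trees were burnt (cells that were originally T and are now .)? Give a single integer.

Step 1: +2 fires, +1 burnt (F count now 2)
Step 2: +2 fires, +2 burnt (F count now 2)
Step 3: +3 fires, +2 burnt (F count now 3)
Step 4: +2 fires, +3 burnt (F count now 2)
Step 5: +2 fires, +2 burnt (F count now 2)
Step 6: +2 fires, +2 burnt (F count now 2)
Step 7: +2 fires, +2 burnt (F count now 2)
Step 8: +3 fires, +2 burnt (F count now 3)
Step 9: +1 fires, +3 burnt (F count now 1)
Step 10: +0 fires, +1 burnt (F count now 0)
Fire out after step 10
Initially T: 22, now '.': 27
Total burnt (originally-T cells now '.'): 19

Answer: 19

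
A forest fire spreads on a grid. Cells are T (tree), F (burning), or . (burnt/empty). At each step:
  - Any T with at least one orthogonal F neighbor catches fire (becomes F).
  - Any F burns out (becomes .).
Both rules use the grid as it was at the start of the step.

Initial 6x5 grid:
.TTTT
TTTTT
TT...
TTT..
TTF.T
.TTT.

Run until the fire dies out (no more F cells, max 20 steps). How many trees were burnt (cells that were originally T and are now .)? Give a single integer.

Answer: 19

Derivation:
Step 1: +3 fires, +1 burnt (F count now 3)
Step 2: +4 fires, +3 burnt (F count now 4)
Step 3: +2 fires, +4 burnt (F count now 2)
Step 4: +2 fires, +2 burnt (F count now 2)
Step 5: +3 fires, +2 burnt (F count now 3)
Step 6: +2 fires, +3 burnt (F count now 2)
Step 7: +2 fires, +2 burnt (F count now 2)
Step 8: +1 fires, +2 burnt (F count now 1)
Step 9: +0 fires, +1 burnt (F count now 0)
Fire out after step 9
Initially T: 20, now '.': 29
Total burnt (originally-T cells now '.'): 19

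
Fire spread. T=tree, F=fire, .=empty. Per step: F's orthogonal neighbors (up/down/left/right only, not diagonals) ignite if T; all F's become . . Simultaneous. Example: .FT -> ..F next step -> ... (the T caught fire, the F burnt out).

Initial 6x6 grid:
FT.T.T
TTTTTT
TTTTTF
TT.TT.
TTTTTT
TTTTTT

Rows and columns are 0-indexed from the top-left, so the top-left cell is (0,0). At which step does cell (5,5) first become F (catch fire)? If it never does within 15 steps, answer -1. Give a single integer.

Step 1: cell (5,5)='T' (+4 fires, +2 burnt)
Step 2: cell (5,5)='T' (+6 fires, +4 burnt)
Step 3: cell (5,5)='T' (+7 fires, +6 burnt)
Step 4: cell (5,5)='T' (+6 fires, +7 burnt)
Step 5: cell (5,5)='F' (+5 fires, +6 burnt)
  -> target ignites at step 5
Step 6: cell (5,5)='.' (+2 fires, +5 burnt)
Step 7: cell (5,5)='.' (+0 fires, +2 burnt)
  fire out at step 7

5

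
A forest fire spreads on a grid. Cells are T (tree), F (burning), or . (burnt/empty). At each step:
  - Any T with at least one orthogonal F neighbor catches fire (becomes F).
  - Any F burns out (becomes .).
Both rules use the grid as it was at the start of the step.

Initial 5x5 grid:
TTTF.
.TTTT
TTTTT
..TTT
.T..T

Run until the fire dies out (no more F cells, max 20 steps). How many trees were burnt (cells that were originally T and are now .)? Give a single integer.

Step 1: +2 fires, +1 burnt (F count now 2)
Step 2: +4 fires, +2 burnt (F count now 4)
Step 3: +5 fires, +4 burnt (F count now 5)
Step 4: +3 fires, +5 burnt (F count now 3)
Step 5: +2 fires, +3 burnt (F count now 2)
Step 6: +0 fires, +2 burnt (F count now 0)
Fire out after step 6
Initially T: 17, now '.': 24
Total burnt (originally-T cells now '.'): 16

Answer: 16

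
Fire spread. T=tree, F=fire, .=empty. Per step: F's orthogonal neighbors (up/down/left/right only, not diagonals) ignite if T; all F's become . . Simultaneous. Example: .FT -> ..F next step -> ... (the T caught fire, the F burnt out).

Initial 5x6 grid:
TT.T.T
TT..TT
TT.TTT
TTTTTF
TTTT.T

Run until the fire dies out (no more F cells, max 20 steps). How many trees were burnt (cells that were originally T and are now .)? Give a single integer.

Answer: 22

Derivation:
Step 1: +3 fires, +1 burnt (F count now 3)
Step 2: +3 fires, +3 burnt (F count now 3)
Step 3: +5 fires, +3 burnt (F count now 5)
Step 4: +2 fires, +5 burnt (F count now 2)
Step 5: +3 fires, +2 burnt (F count now 3)
Step 6: +3 fires, +3 burnt (F count now 3)
Step 7: +2 fires, +3 burnt (F count now 2)
Step 8: +1 fires, +2 burnt (F count now 1)
Step 9: +0 fires, +1 burnt (F count now 0)
Fire out after step 9
Initially T: 23, now '.': 29
Total burnt (originally-T cells now '.'): 22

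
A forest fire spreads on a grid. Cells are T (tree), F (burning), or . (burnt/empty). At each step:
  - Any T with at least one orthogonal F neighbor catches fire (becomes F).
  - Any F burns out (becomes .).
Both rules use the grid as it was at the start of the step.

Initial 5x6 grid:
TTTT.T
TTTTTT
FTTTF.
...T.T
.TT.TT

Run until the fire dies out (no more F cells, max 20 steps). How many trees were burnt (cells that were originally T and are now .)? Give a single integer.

Answer: 15

Derivation:
Step 1: +4 fires, +2 burnt (F count now 4)
Step 2: +6 fires, +4 burnt (F count now 6)
Step 3: +4 fires, +6 burnt (F count now 4)
Step 4: +1 fires, +4 burnt (F count now 1)
Step 5: +0 fires, +1 burnt (F count now 0)
Fire out after step 5
Initially T: 20, now '.': 25
Total burnt (originally-T cells now '.'): 15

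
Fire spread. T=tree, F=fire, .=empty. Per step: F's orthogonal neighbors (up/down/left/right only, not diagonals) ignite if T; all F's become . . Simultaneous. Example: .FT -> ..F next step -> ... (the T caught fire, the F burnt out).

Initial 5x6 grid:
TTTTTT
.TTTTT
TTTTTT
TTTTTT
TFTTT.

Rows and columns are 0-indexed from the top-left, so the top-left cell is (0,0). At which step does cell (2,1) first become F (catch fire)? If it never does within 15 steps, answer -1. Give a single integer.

Step 1: cell (2,1)='T' (+3 fires, +1 burnt)
Step 2: cell (2,1)='F' (+4 fires, +3 burnt)
  -> target ignites at step 2
Step 3: cell (2,1)='.' (+5 fires, +4 burnt)
Step 4: cell (2,1)='.' (+4 fires, +5 burnt)
Step 5: cell (2,1)='.' (+5 fires, +4 burnt)
Step 6: cell (2,1)='.' (+3 fires, +5 burnt)
Step 7: cell (2,1)='.' (+2 fires, +3 burnt)
Step 8: cell (2,1)='.' (+1 fires, +2 burnt)
Step 9: cell (2,1)='.' (+0 fires, +1 burnt)
  fire out at step 9

2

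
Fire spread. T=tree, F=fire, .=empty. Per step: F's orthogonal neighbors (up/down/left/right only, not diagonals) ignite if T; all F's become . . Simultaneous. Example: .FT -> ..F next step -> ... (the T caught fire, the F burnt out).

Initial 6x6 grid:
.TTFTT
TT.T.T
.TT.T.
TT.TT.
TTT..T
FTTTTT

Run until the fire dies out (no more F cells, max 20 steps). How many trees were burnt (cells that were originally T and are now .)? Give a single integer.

Step 1: +5 fires, +2 burnt (F count now 5)
Step 2: +5 fires, +5 burnt (F count now 5)
Step 3: +5 fires, +5 burnt (F count now 5)
Step 4: +3 fires, +5 burnt (F count now 3)
Step 5: +2 fires, +3 burnt (F count now 2)
Step 6: +1 fires, +2 burnt (F count now 1)
Step 7: +0 fires, +1 burnt (F count now 0)
Fire out after step 7
Initially T: 24, now '.': 33
Total burnt (originally-T cells now '.'): 21

Answer: 21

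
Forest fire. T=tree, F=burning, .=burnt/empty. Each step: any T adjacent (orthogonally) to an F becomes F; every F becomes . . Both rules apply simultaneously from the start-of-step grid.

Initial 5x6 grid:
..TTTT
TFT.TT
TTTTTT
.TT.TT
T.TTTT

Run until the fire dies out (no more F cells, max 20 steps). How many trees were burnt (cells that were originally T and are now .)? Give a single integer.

Answer: 22

Derivation:
Step 1: +3 fires, +1 burnt (F count now 3)
Step 2: +4 fires, +3 burnt (F count now 4)
Step 3: +3 fires, +4 burnt (F count now 3)
Step 4: +3 fires, +3 burnt (F count now 3)
Step 5: +5 fires, +3 burnt (F count now 5)
Step 6: +3 fires, +5 burnt (F count now 3)
Step 7: +1 fires, +3 burnt (F count now 1)
Step 8: +0 fires, +1 burnt (F count now 0)
Fire out after step 8
Initially T: 23, now '.': 29
Total burnt (originally-T cells now '.'): 22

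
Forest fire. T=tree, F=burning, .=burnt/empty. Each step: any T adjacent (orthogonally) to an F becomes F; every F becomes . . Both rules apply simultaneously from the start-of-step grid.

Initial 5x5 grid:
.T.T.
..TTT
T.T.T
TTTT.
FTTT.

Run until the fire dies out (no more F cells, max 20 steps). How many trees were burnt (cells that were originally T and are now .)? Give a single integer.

Answer: 14

Derivation:
Step 1: +2 fires, +1 burnt (F count now 2)
Step 2: +3 fires, +2 burnt (F count now 3)
Step 3: +2 fires, +3 burnt (F count now 2)
Step 4: +2 fires, +2 burnt (F count now 2)
Step 5: +1 fires, +2 burnt (F count now 1)
Step 6: +1 fires, +1 burnt (F count now 1)
Step 7: +2 fires, +1 burnt (F count now 2)
Step 8: +1 fires, +2 burnt (F count now 1)
Step 9: +0 fires, +1 burnt (F count now 0)
Fire out after step 9
Initially T: 15, now '.': 24
Total burnt (originally-T cells now '.'): 14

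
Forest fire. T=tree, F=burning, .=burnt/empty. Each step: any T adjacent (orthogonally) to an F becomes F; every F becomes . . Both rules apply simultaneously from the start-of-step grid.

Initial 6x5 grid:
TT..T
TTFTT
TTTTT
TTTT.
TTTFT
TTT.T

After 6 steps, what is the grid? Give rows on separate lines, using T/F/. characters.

Step 1: 6 trees catch fire, 2 burn out
  TT..T
  TF.FT
  TTFTT
  TTTF.
  TTF.F
  TTT.T
Step 2: 9 trees catch fire, 6 burn out
  TF..T
  F...F
  TF.FT
  TTF..
  TF...
  TTF.F
Step 3: 7 trees catch fire, 9 burn out
  F...F
  .....
  F...F
  TF...
  F....
  TF...
Step 4: 2 trees catch fire, 7 burn out
  .....
  .....
  .....
  F....
  .....
  F....
Step 5: 0 trees catch fire, 2 burn out
  .....
  .....
  .....
  .....
  .....
  .....
Step 6: 0 trees catch fire, 0 burn out
  .....
  .....
  .....
  .....
  .....
  .....

.....
.....
.....
.....
.....
.....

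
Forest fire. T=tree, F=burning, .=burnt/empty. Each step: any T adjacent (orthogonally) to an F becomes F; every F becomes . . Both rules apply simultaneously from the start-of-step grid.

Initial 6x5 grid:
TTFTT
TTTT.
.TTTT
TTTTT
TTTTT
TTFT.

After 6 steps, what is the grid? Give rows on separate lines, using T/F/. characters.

Step 1: 6 trees catch fire, 2 burn out
  TF.FT
  TTFT.
  .TTTT
  TTTTT
  TTFTT
  TF.F.
Step 2: 9 trees catch fire, 6 burn out
  F...F
  TF.F.
  .TFTT
  TTFTT
  TF.FT
  F....
Step 3: 7 trees catch fire, 9 burn out
  .....
  F....
  .F.FT
  TF.FT
  F...F
  .....
Step 4: 3 trees catch fire, 7 burn out
  .....
  .....
  ....F
  F...F
  .....
  .....
Step 5: 0 trees catch fire, 3 burn out
  .....
  .....
  .....
  .....
  .....
  .....
Step 6: 0 trees catch fire, 0 burn out
  .....
  .....
  .....
  .....
  .....
  .....

.....
.....
.....
.....
.....
.....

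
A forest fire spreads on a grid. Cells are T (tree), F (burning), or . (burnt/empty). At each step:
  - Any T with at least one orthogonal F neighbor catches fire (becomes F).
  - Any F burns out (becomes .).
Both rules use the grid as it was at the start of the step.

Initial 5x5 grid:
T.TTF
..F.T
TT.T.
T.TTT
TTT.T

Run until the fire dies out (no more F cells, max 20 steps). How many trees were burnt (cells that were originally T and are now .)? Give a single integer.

Answer: 3

Derivation:
Step 1: +3 fires, +2 burnt (F count now 3)
Step 2: +0 fires, +3 burnt (F count now 0)
Fire out after step 2
Initially T: 15, now '.': 13
Total burnt (originally-T cells now '.'): 3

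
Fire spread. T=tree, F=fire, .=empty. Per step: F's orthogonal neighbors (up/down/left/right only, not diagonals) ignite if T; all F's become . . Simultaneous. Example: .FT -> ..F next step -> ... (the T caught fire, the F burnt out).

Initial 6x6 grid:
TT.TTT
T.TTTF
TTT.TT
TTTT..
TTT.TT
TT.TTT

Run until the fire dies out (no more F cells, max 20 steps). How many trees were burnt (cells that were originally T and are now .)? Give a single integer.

Step 1: +3 fires, +1 burnt (F count now 3)
Step 2: +3 fires, +3 burnt (F count now 3)
Step 3: +2 fires, +3 burnt (F count now 2)
Step 4: +1 fires, +2 burnt (F count now 1)
Step 5: +2 fires, +1 burnt (F count now 2)
Step 6: +4 fires, +2 burnt (F count now 4)
Step 7: +3 fires, +4 burnt (F count now 3)
Step 8: +3 fires, +3 burnt (F count now 3)
Step 9: +2 fires, +3 burnt (F count now 2)
Step 10: +0 fires, +2 burnt (F count now 0)
Fire out after step 10
Initially T: 28, now '.': 31
Total burnt (originally-T cells now '.'): 23

Answer: 23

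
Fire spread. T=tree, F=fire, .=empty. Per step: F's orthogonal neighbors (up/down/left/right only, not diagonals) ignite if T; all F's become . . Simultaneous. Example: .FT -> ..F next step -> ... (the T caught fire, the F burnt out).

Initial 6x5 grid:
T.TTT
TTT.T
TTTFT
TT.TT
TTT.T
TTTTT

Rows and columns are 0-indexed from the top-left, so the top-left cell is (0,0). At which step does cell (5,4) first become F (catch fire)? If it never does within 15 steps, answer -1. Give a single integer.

Step 1: cell (5,4)='T' (+3 fires, +1 burnt)
Step 2: cell (5,4)='T' (+4 fires, +3 burnt)
Step 3: cell (5,4)='T' (+6 fires, +4 burnt)
Step 4: cell (5,4)='F' (+5 fires, +6 burnt)
  -> target ignites at step 4
Step 5: cell (5,4)='.' (+5 fires, +5 burnt)
Step 6: cell (5,4)='.' (+2 fires, +5 burnt)
Step 7: cell (5,4)='.' (+0 fires, +2 burnt)
  fire out at step 7

4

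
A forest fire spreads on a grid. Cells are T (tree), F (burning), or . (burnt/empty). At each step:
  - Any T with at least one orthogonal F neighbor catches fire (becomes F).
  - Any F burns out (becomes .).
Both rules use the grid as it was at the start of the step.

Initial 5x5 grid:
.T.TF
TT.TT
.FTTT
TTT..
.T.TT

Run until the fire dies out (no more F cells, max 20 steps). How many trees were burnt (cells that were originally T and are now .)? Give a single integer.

Answer: 13

Derivation:
Step 1: +5 fires, +2 burnt (F count now 5)
Step 2: +8 fires, +5 burnt (F count now 8)
Step 3: +0 fires, +8 burnt (F count now 0)
Fire out after step 3
Initially T: 15, now '.': 23
Total burnt (originally-T cells now '.'): 13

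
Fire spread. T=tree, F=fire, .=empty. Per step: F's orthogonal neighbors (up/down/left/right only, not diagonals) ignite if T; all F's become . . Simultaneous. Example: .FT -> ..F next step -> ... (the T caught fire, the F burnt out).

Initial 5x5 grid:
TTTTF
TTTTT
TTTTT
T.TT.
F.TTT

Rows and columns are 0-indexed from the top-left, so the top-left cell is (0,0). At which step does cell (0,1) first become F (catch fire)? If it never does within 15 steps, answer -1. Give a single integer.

Step 1: cell (0,1)='T' (+3 fires, +2 burnt)
Step 2: cell (0,1)='T' (+4 fires, +3 burnt)
Step 3: cell (0,1)='F' (+5 fires, +4 burnt)
  -> target ignites at step 3
Step 4: cell (0,1)='.' (+4 fires, +5 burnt)
Step 5: cell (0,1)='.' (+2 fires, +4 burnt)
Step 6: cell (0,1)='.' (+2 fires, +2 burnt)
Step 7: cell (0,1)='.' (+0 fires, +2 burnt)
  fire out at step 7

3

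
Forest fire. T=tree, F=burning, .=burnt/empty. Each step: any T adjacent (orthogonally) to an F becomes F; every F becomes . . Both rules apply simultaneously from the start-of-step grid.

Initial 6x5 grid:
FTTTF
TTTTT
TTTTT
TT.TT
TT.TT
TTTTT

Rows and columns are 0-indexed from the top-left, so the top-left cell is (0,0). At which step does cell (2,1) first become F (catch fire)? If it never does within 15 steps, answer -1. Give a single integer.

Step 1: cell (2,1)='T' (+4 fires, +2 burnt)
Step 2: cell (2,1)='T' (+5 fires, +4 burnt)
Step 3: cell (2,1)='F' (+5 fires, +5 burnt)
  -> target ignites at step 3
Step 4: cell (2,1)='.' (+5 fires, +5 burnt)
Step 5: cell (2,1)='.' (+4 fires, +5 burnt)
Step 6: cell (2,1)='.' (+2 fires, +4 burnt)
Step 7: cell (2,1)='.' (+1 fires, +2 burnt)
Step 8: cell (2,1)='.' (+0 fires, +1 burnt)
  fire out at step 8

3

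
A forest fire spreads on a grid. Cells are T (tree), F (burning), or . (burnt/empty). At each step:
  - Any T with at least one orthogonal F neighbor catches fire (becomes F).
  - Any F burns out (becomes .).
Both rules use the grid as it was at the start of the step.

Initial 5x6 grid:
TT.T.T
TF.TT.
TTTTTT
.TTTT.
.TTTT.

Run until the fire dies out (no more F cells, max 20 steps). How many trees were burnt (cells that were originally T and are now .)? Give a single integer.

Step 1: +3 fires, +1 burnt (F count now 3)
Step 2: +4 fires, +3 burnt (F count now 4)
Step 3: +3 fires, +4 burnt (F count now 3)
Step 4: +4 fires, +3 burnt (F count now 4)
Step 5: +5 fires, +4 burnt (F count now 5)
Step 6: +1 fires, +5 burnt (F count now 1)
Step 7: +0 fires, +1 burnt (F count now 0)
Fire out after step 7
Initially T: 21, now '.': 29
Total burnt (originally-T cells now '.'): 20

Answer: 20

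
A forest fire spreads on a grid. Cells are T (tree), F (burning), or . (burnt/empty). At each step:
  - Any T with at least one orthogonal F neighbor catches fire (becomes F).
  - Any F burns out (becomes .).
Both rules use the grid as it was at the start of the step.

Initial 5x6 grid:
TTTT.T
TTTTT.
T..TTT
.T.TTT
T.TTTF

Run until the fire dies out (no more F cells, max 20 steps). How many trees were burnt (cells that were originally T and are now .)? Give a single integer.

Answer: 19

Derivation:
Step 1: +2 fires, +1 burnt (F count now 2)
Step 2: +3 fires, +2 burnt (F count now 3)
Step 3: +3 fires, +3 burnt (F count now 3)
Step 4: +2 fires, +3 burnt (F count now 2)
Step 5: +1 fires, +2 burnt (F count now 1)
Step 6: +2 fires, +1 burnt (F count now 2)
Step 7: +2 fires, +2 burnt (F count now 2)
Step 8: +2 fires, +2 burnt (F count now 2)
Step 9: +2 fires, +2 burnt (F count now 2)
Step 10: +0 fires, +2 burnt (F count now 0)
Fire out after step 10
Initially T: 22, now '.': 27
Total burnt (originally-T cells now '.'): 19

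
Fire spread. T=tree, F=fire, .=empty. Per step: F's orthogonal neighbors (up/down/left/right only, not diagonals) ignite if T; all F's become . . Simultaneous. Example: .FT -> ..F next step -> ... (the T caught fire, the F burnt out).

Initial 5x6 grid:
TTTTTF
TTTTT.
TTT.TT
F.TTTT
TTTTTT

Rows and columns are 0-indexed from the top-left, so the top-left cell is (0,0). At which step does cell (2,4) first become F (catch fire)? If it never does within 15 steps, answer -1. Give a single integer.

Step 1: cell (2,4)='T' (+3 fires, +2 burnt)
Step 2: cell (2,4)='T' (+5 fires, +3 burnt)
Step 3: cell (2,4)='F' (+7 fires, +5 burnt)
  -> target ignites at step 3
Step 4: cell (2,4)='.' (+6 fires, +7 burnt)
Step 5: cell (2,4)='.' (+3 fires, +6 burnt)
Step 6: cell (2,4)='.' (+1 fires, +3 burnt)
Step 7: cell (2,4)='.' (+0 fires, +1 burnt)
  fire out at step 7

3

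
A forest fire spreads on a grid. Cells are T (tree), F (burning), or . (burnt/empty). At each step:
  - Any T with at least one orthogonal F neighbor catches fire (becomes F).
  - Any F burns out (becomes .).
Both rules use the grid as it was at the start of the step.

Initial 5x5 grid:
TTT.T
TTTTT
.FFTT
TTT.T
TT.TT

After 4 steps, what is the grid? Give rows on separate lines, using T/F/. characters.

Step 1: 5 trees catch fire, 2 burn out
  TTT.T
  TFFTT
  ...FT
  TFF.T
  TT.TT
Step 2: 7 trees catch fire, 5 burn out
  TFF.T
  F..FT
  ....F
  F...T
  TF.TT
Step 3: 4 trees catch fire, 7 burn out
  F...T
  ....F
  .....
  ....F
  F..TT
Step 4: 2 trees catch fire, 4 burn out
  ....F
  .....
  .....
  .....
  ...TF

....F
.....
.....
.....
...TF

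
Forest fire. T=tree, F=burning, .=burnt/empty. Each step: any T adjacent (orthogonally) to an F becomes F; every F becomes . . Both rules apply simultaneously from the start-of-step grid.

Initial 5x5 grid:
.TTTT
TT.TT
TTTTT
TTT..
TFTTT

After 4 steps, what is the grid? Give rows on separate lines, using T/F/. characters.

Step 1: 3 trees catch fire, 1 burn out
  .TTTT
  TT.TT
  TTTTT
  TFT..
  F.FTT
Step 2: 4 trees catch fire, 3 burn out
  .TTTT
  TT.TT
  TFTTT
  F.F..
  ...FT
Step 3: 4 trees catch fire, 4 burn out
  .TTTT
  TF.TT
  F.FTT
  .....
  ....F
Step 4: 3 trees catch fire, 4 burn out
  .FTTT
  F..TT
  ...FT
  .....
  .....

.FTTT
F..TT
...FT
.....
.....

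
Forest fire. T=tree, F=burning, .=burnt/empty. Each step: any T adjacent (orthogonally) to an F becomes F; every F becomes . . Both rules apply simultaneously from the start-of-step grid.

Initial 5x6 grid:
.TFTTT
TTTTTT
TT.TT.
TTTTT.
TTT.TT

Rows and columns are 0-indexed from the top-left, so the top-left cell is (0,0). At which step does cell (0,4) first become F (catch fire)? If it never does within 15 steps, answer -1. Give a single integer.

Step 1: cell (0,4)='T' (+3 fires, +1 burnt)
Step 2: cell (0,4)='F' (+3 fires, +3 burnt)
  -> target ignites at step 2
Step 3: cell (0,4)='.' (+5 fires, +3 burnt)
Step 4: cell (0,4)='.' (+5 fires, +5 burnt)
Step 5: cell (0,4)='.' (+4 fires, +5 burnt)
Step 6: cell (0,4)='.' (+3 fires, +4 burnt)
Step 7: cell (0,4)='.' (+1 fires, +3 burnt)
Step 8: cell (0,4)='.' (+0 fires, +1 burnt)
  fire out at step 8

2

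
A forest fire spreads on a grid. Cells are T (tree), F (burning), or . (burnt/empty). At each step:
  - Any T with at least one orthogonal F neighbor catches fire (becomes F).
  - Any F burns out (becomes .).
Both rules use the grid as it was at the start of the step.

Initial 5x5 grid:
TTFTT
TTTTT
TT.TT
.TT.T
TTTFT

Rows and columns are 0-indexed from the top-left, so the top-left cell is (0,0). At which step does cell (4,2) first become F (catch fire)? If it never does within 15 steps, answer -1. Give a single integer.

Step 1: cell (4,2)='F' (+5 fires, +2 burnt)
  -> target ignites at step 1
Step 2: cell (4,2)='.' (+7 fires, +5 burnt)
Step 3: cell (4,2)='.' (+7 fires, +7 burnt)
Step 4: cell (4,2)='.' (+1 fires, +7 burnt)
Step 5: cell (4,2)='.' (+0 fires, +1 burnt)
  fire out at step 5

1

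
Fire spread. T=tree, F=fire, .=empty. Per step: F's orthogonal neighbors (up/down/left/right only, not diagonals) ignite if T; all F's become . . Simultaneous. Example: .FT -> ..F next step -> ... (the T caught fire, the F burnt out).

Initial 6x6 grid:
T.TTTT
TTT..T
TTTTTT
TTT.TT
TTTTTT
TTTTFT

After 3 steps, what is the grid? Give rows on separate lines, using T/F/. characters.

Step 1: 3 trees catch fire, 1 burn out
  T.TTTT
  TTT..T
  TTTTTT
  TTT.TT
  TTTTFT
  TTTF.F
Step 2: 4 trees catch fire, 3 burn out
  T.TTTT
  TTT..T
  TTTTTT
  TTT.FT
  TTTF.F
  TTF...
Step 3: 4 trees catch fire, 4 burn out
  T.TTTT
  TTT..T
  TTTTFT
  TTT..F
  TTF...
  TF....

T.TTTT
TTT..T
TTTTFT
TTT..F
TTF...
TF....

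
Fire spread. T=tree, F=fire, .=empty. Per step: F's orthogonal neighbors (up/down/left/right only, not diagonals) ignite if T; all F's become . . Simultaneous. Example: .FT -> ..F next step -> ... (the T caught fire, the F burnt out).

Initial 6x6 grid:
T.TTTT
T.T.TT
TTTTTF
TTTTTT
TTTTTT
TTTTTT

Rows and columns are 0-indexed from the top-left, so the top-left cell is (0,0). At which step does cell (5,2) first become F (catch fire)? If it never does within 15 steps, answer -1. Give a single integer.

Step 1: cell (5,2)='T' (+3 fires, +1 burnt)
Step 2: cell (5,2)='T' (+5 fires, +3 burnt)
Step 3: cell (5,2)='T' (+5 fires, +5 burnt)
Step 4: cell (5,2)='T' (+6 fires, +5 burnt)
Step 5: cell (5,2)='T' (+5 fires, +6 burnt)
Step 6: cell (5,2)='F' (+4 fires, +5 burnt)
  -> target ignites at step 6
Step 7: cell (5,2)='.' (+3 fires, +4 burnt)
Step 8: cell (5,2)='.' (+1 fires, +3 burnt)
Step 9: cell (5,2)='.' (+0 fires, +1 burnt)
  fire out at step 9

6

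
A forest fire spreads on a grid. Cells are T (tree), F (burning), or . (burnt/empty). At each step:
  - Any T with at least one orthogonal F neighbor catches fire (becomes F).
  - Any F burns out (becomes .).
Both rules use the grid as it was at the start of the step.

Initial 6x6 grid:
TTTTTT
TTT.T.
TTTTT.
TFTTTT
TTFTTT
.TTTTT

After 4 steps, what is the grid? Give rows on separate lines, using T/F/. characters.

Step 1: 6 trees catch fire, 2 burn out
  TTTTTT
  TTT.T.
  TFTTT.
  F.FTTT
  TF.FTT
  .TFTTT
Step 2: 8 trees catch fire, 6 burn out
  TTTTTT
  TFT.T.
  F.FTT.
  ...FTT
  F...FT
  .F.FTT
Step 3: 7 trees catch fire, 8 burn out
  TFTTTT
  F.F.T.
  ...FT.
  ....FT
  .....F
  ....FT
Step 4: 5 trees catch fire, 7 burn out
  F.FTTT
  ....T.
  ....F.
  .....F
  ......
  .....F

F.FTTT
....T.
....F.
.....F
......
.....F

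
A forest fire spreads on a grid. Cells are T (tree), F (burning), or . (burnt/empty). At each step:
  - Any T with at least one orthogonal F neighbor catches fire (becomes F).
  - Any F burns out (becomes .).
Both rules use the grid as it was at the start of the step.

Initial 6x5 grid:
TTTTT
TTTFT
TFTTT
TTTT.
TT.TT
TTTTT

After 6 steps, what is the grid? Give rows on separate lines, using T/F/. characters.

Step 1: 8 trees catch fire, 2 burn out
  TTTFT
  TFF.F
  F.FFT
  TFTT.
  TT.TT
  TTTTT
Step 2: 9 trees catch fire, 8 burn out
  TFF.F
  F....
  ....F
  F.FF.
  TF.TT
  TTTTT
Step 3: 4 trees catch fire, 9 burn out
  F....
  .....
  .....
  .....
  F..FT
  TFTTT
Step 4: 4 trees catch fire, 4 burn out
  .....
  .....
  .....
  .....
  ....F
  F.FFT
Step 5: 1 trees catch fire, 4 burn out
  .....
  .....
  .....
  .....
  .....
  ....F
Step 6: 0 trees catch fire, 1 burn out
  .....
  .....
  .....
  .....
  .....
  .....

.....
.....
.....
.....
.....
.....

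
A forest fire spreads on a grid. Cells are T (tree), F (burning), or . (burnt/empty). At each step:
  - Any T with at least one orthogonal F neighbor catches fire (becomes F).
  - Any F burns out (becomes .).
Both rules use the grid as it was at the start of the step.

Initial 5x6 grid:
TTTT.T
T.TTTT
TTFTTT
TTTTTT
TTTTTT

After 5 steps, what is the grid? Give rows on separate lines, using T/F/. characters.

Step 1: 4 trees catch fire, 1 burn out
  TTTT.T
  T.FTTT
  TF.FTT
  TTFTTT
  TTTTTT
Step 2: 7 trees catch fire, 4 burn out
  TTFT.T
  T..FTT
  F...FT
  TF.FTT
  TTFTTT
Step 3: 9 trees catch fire, 7 burn out
  TF.F.T
  F...FT
  .....F
  F...FT
  TF.FTT
Step 4: 5 trees catch fire, 9 burn out
  F....T
  .....F
  ......
  .....F
  F...FT
Step 5: 2 trees catch fire, 5 burn out
  .....F
  ......
  ......
  ......
  .....F

.....F
......
......
......
.....F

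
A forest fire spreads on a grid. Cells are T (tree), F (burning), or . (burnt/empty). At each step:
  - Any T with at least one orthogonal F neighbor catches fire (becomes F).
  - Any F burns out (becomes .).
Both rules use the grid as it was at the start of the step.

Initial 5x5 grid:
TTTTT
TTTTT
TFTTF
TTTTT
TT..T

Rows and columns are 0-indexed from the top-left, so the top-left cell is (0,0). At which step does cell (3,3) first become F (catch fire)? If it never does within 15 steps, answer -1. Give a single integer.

Step 1: cell (3,3)='T' (+7 fires, +2 burnt)
Step 2: cell (3,3)='F' (+10 fires, +7 burnt)
  -> target ignites at step 2
Step 3: cell (3,3)='.' (+4 fires, +10 burnt)
Step 4: cell (3,3)='.' (+0 fires, +4 burnt)
  fire out at step 4

2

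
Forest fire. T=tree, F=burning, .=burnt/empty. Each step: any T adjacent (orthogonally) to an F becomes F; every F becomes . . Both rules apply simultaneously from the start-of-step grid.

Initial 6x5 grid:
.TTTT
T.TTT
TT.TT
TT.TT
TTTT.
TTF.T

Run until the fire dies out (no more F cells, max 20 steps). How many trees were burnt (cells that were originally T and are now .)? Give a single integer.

Step 1: +2 fires, +1 burnt (F count now 2)
Step 2: +3 fires, +2 burnt (F count now 3)
Step 3: +3 fires, +3 burnt (F count now 3)
Step 4: +4 fires, +3 burnt (F count now 4)
Step 5: +3 fires, +4 burnt (F count now 3)
Step 6: +4 fires, +3 burnt (F count now 4)
Step 7: +2 fires, +4 burnt (F count now 2)
Step 8: +1 fires, +2 burnt (F count now 1)
Step 9: +0 fires, +1 burnt (F count now 0)
Fire out after step 9
Initially T: 23, now '.': 29
Total burnt (originally-T cells now '.'): 22

Answer: 22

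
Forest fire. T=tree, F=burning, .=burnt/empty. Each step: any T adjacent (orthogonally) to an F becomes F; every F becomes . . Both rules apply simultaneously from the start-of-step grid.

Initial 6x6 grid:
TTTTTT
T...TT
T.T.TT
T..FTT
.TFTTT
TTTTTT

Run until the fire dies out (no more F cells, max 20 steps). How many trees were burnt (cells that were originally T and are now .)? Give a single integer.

Answer: 25

Derivation:
Step 1: +4 fires, +2 burnt (F count now 4)
Step 2: +5 fires, +4 burnt (F count now 5)
Step 3: +5 fires, +5 burnt (F count now 5)
Step 4: +3 fires, +5 burnt (F count now 3)
Step 5: +2 fires, +3 burnt (F count now 2)
Step 6: +1 fires, +2 burnt (F count now 1)
Step 7: +1 fires, +1 burnt (F count now 1)
Step 8: +1 fires, +1 burnt (F count now 1)
Step 9: +1 fires, +1 burnt (F count now 1)
Step 10: +1 fires, +1 burnt (F count now 1)
Step 11: +1 fires, +1 burnt (F count now 1)
Step 12: +0 fires, +1 burnt (F count now 0)
Fire out after step 12
Initially T: 26, now '.': 35
Total burnt (originally-T cells now '.'): 25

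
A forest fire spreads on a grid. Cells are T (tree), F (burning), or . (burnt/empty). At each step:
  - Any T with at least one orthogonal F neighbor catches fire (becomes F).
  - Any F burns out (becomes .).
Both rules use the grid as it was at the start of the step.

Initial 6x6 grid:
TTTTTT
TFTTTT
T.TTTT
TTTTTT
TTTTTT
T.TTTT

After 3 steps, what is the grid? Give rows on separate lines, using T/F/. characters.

Step 1: 3 trees catch fire, 1 burn out
  TFTTTT
  F.FTTT
  T.TTTT
  TTTTTT
  TTTTTT
  T.TTTT
Step 2: 5 trees catch fire, 3 burn out
  F.FTTT
  ...FTT
  F.FTTT
  TTTTTT
  TTTTTT
  T.TTTT
Step 3: 5 trees catch fire, 5 burn out
  ...FTT
  ....FT
  ...FTT
  FTFTTT
  TTTTTT
  T.TTTT

...FTT
....FT
...FTT
FTFTTT
TTTTTT
T.TTTT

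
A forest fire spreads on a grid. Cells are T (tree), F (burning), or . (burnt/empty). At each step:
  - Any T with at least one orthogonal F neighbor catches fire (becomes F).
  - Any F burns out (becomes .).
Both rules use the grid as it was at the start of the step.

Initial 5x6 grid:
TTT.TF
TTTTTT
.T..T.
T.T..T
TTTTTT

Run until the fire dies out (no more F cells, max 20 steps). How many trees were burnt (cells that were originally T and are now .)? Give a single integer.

Step 1: +2 fires, +1 burnt (F count now 2)
Step 2: +1 fires, +2 burnt (F count now 1)
Step 3: +2 fires, +1 burnt (F count now 2)
Step 4: +1 fires, +2 burnt (F count now 1)
Step 5: +2 fires, +1 burnt (F count now 2)
Step 6: +3 fires, +2 burnt (F count now 3)
Step 7: +1 fires, +3 burnt (F count now 1)
Step 8: +0 fires, +1 burnt (F count now 0)
Fire out after step 8
Initially T: 21, now '.': 21
Total burnt (originally-T cells now '.'): 12

Answer: 12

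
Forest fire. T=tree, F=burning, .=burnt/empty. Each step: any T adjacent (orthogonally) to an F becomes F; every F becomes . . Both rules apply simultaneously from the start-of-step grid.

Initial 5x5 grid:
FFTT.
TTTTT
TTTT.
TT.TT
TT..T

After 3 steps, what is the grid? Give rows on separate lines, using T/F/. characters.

Step 1: 3 trees catch fire, 2 burn out
  ..FT.
  FFTTT
  TTTT.
  TT.TT
  TT..T
Step 2: 4 trees catch fire, 3 burn out
  ...F.
  ..FTT
  FFTT.
  TT.TT
  TT..T
Step 3: 4 trees catch fire, 4 burn out
  .....
  ...FT
  ..FT.
  FF.TT
  TT..T

.....
...FT
..FT.
FF.TT
TT..T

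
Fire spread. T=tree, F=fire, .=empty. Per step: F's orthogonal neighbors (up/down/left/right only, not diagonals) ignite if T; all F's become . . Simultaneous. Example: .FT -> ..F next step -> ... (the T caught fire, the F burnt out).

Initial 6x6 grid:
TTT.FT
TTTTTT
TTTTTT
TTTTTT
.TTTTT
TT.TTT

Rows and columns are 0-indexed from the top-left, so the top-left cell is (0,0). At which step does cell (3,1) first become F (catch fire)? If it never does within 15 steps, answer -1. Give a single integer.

Step 1: cell (3,1)='T' (+2 fires, +1 burnt)
Step 2: cell (3,1)='T' (+3 fires, +2 burnt)
Step 3: cell (3,1)='T' (+4 fires, +3 burnt)
Step 4: cell (3,1)='T' (+6 fires, +4 burnt)
Step 5: cell (3,1)='T' (+7 fires, +6 burnt)
Step 6: cell (3,1)='F' (+6 fires, +7 burnt)
  -> target ignites at step 6
Step 7: cell (3,1)='.' (+2 fires, +6 burnt)
Step 8: cell (3,1)='.' (+1 fires, +2 burnt)
Step 9: cell (3,1)='.' (+1 fires, +1 burnt)
Step 10: cell (3,1)='.' (+0 fires, +1 burnt)
  fire out at step 10

6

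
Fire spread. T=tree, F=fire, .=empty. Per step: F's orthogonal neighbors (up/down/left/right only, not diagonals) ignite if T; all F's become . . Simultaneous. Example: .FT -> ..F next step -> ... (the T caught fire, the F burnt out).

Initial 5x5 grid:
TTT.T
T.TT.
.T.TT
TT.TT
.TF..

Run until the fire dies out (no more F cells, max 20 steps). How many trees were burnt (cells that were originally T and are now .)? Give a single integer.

Step 1: +1 fires, +1 burnt (F count now 1)
Step 2: +1 fires, +1 burnt (F count now 1)
Step 3: +2 fires, +1 burnt (F count now 2)
Step 4: +0 fires, +2 burnt (F count now 0)
Fire out after step 4
Initially T: 15, now '.': 14
Total burnt (originally-T cells now '.'): 4

Answer: 4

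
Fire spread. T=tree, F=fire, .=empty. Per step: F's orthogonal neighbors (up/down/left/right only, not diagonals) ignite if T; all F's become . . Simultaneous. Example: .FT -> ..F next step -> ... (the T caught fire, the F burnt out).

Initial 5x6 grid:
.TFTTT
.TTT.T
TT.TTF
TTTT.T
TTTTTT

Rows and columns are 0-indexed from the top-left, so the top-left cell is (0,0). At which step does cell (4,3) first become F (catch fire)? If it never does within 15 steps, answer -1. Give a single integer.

Step 1: cell (4,3)='T' (+6 fires, +2 burnt)
Step 2: cell (4,3)='T' (+6 fires, +6 burnt)
Step 3: cell (4,3)='T' (+3 fires, +6 burnt)
Step 4: cell (4,3)='F' (+4 fires, +3 burnt)
  -> target ignites at step 4
Step 5: cell (4,3)='.' (+3 fires, +4 burnt)
Step 6: cell (4,3)='.' (+1 fires, +3 burnt)
Step 7: cell (4,3)='.' (+0 fires, +1 burnt)
  fire out at step 7

4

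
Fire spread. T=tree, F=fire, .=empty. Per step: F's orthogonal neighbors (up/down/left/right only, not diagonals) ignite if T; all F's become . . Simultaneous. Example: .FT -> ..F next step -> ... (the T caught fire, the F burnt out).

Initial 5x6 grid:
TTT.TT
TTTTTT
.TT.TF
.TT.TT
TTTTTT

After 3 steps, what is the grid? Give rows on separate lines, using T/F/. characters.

Step 1: 3 trees catch fire, 1 burn out
  TTT.TT
  TTTTTF
  .TT.F.
  .TT.TF
  TTTTTT
Step 2: 4 trees catch fire, 3 burn out
  TTT.TF
  TTTTF.
  .TT...
  .TT.F.
  TTTTTF
Step 3: 3 trees catch fire, 4 burn out
  TTT.F.
  TTTF..
  .TT...
  .TT...
  TTTTF.

TTT.F.
TTTF..
.TT...
.TT...
TTTTF.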